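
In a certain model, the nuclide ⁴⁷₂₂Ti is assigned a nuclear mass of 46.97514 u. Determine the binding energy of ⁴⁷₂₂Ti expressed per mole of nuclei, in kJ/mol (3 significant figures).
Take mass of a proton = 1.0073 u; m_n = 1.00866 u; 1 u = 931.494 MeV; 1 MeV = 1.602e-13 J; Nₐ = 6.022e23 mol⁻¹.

3.61e+10 kJ/mol

Mass of separated nucleons = 22(1.0073) + 25(1.00866) = 22.1606 + 25.21650 = 47.37710 u
Δm = 47.37710 − 46.97514 = 0.40196 u
E_B = 0.40196 × 931.494 = 374.423 MeV
Per nucleus in joules: 374.423 MeV × 1.602e-13 J/MeV = 5.9983e-11 J
Per mole: 5.9983e-11 J × 6.022e23 mol⁻¹ = 3.6122e+13 J/mol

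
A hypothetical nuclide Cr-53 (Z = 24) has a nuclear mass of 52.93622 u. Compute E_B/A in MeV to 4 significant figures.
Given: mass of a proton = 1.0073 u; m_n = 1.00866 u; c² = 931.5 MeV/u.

With 24 protons and 29 neutrons (A = 53):
Mass of separated nucleons = 24(1.0073) + 29(1.00866) = 24.1752 + 29.25114 = 53.42634 u
The mass defect is 53.42634 − 52.93622 = 0.49012 u.
Binding energy = Δm·c² = 0.49012 × 931.5 MeV/u = 456.547 MeV
BE/A = 456.547 MeV / 53 = 8.614 MeV/nucleon

8.614 MeV/nucleon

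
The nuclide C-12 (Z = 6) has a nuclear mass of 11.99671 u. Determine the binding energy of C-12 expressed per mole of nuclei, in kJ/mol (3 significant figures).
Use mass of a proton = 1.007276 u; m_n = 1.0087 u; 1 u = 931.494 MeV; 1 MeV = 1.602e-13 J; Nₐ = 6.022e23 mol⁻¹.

With 6 protons and 6 neutrons (A = 12):
Total constituent mass: 6 × 1.007276 + 6 × 1.0087 = 12.095856 u
Δm = 12.095856 − 11.99671 = 0.099146 u
E_B = 0.099146 × 931.494 = 92.3539 MeV
Per nucleus in joules: 92.3539 MeV × 1.602e-13 J/MeV = 1.4795e-11 J
Per mole: 1.4795e-11 J × 6.022e23 mol⁻¹ = 8.9095e+12 J/mol

8.91e+09 kJ/mol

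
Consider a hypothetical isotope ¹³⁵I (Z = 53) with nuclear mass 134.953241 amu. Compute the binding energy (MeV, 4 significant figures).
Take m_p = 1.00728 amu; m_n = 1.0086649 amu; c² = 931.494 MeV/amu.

1065 MeV

Z = 53, so N = A − Z = 135 − 53 = 82.
Total constituent mass: 53 × 1.00728 + 82 × 1.0086649 = 136.0963618 amu
Mass defect Δm = 136.0963618 − 134.953241 = 1.1431208 amu
Binding energy = Δm·c² = 1.1431208 × 931.494 MeV/amu = 1064.81 MeV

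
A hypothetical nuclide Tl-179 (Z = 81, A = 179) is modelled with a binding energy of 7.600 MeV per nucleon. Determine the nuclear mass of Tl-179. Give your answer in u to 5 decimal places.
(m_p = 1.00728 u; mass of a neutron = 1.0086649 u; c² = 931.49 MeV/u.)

178.97838 u

Total binding energy = 179 × 7.600 = 1360.400 MeV
Mass defect = 1360.400 MeV / (931.49 MeV/u) = 1.4604558 u
Constituent mass = 81(1.00728) + 98(1.0086649) = 180.4388402 u
Nuclear mass = 180.4388402 − 1.4604558 = 178.9783844 u ≈ 178.97838 u (to 5 decimal places)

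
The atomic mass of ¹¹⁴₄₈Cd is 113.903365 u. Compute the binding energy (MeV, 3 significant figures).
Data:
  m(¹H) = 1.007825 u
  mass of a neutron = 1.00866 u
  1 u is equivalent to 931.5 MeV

Mass of separated nucleons = 48(1.007825) + 66(1.00866) = 48.375600 + 66.57156 = 114.947160 u
The mass defect is 114.947160 − 113.903365 = 1.043795 u.
E_B = 1.043795 × 931.5 = 972.295 MeV

972 MeV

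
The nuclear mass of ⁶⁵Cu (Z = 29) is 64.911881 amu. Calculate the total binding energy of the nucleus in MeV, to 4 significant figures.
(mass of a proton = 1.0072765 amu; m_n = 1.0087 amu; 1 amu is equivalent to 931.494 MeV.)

570.4 MeV

Σm = 29·m_p + 36·m_n = 29.2110185 + 36.3132 = 65.5242185 amu
Mass defect Δm = 65.5242185 − 64.911881 = 0.6123375 amu
Converting to energy: 0.6123375 amu × 931.494 MeV/amu = 570.389 MeV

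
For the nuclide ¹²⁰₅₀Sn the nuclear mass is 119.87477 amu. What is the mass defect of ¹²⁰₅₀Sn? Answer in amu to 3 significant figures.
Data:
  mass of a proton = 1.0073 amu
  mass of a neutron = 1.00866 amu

Z = 50, so N = A − Z = 120 − 50 = 70.
Total constituent mass: 50 × 1.0073 + 70 × 1.00866 = 120.97120 amu
Δm = 120.97120 − 119.87477 = 1.09643 amu

1.10 amu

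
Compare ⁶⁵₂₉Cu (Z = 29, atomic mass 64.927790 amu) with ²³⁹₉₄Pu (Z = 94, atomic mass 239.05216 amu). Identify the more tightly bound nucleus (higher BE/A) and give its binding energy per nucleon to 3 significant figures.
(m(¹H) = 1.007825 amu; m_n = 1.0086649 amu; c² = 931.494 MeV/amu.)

⁶⁵₂₉Cu: Σm = 29(1.007825) + 36(1.0086649) = 65.5388614 amu; Δm = 0.6110714 amu; E_B = 569.21 MeV; E_B/A = 8.757 MeV
²³⁹₉₄Pu: Σm = 94(1.007825) + 145(1.0086649) = 240.9919605 amu; Δm = 1.9398005 amu; E_B = 1806.9 MeV; E_B/A = 7.560 MeV
⁶⁵₂₉Cu has the higher binding energy per nucleon, so it is the more tightly bound nucleus.

⁶⁵₂₉Cu; 8.76 MeV/nucleon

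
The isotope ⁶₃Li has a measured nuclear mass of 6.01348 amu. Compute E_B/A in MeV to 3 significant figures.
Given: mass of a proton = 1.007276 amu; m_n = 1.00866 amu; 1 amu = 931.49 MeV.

The nucleus contains 3 protons and 6 − 3 = 3 neutrons.
Mass of separated nucleons = 3(1.007276) + 3(1.00866) = 3.021828 + 3.02598 = 6.047808 amu
The mass defect is 6.047808 − 6.01348 = 0.034328 amu.
Converting to energy: 0.034328 amu × 931.49 MeV/amu = 31.9762 MeV
Per nucleon: 31.9762 / 6 = 5.329 MeV

5.33 MeV/nucleon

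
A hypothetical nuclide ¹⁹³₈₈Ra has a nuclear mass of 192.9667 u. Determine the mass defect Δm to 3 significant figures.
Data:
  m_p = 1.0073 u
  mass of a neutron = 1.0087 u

1.59 u

The nucleus contains 88 protons and 193 − 88 = 105 neutrons.
Total constituent mass: 88 × 1.0073 + 105 × 1.0087 = 194.5559 u
The mass defect is 194.5559 − 192.9667 = 1.5892 u.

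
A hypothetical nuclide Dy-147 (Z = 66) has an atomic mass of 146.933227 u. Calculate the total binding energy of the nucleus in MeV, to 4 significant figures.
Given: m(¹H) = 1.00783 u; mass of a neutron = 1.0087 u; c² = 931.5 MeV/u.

Z = 66, so N = A − Z = 147 − 66 = 81.
Total constituent mass: 66 × 1.00783 + 81 × 1.0087 = 148.22148 u
The mass defect is 148.22148 − 146.933227 = 1.288253 u.
E_B = 1.288253 × 931.5 = 1200.01 MeV

1200 MeV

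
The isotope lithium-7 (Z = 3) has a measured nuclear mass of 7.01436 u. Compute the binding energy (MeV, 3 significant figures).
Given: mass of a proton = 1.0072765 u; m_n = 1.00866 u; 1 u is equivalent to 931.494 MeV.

39.2 MeV

Z = 3, so N = A − Z = 7 − 3 = 4.
Σm = 3·m_p + 4·m_n = 3.0218295 + 4.03464 = 7.0564695 u
The mass defect is 7.0564695 − 7.01436 = 0.0421095 u.
Binding energy = Δm·c² = 0.0421095 × 931.494 MeV/u = 39.2247 MeV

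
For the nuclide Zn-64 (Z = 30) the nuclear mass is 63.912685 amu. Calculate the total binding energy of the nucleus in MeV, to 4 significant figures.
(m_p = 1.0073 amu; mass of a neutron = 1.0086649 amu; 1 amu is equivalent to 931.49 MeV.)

With 30 protons and 34 neutrons (A = 64):
Σm = 30·m_p + 34·m_n = 30.2190 + 34.2946066 = 64.5136066 amu
The mass defect is 64.5136066 − 63.912685 = 0.6009216 amu.
Binding energy = Δm·c² = 0.6009216 × 931.49 MeV/amu = 559.752 MeV

559.8 MeV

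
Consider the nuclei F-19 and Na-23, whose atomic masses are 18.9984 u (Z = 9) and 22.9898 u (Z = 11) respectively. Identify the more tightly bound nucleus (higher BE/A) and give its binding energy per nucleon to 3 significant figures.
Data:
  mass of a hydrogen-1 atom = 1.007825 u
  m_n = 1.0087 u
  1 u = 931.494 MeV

F-19: Σm = 9(1.007825) + 10(1.0087) = 19.157425 u; Δm = 0.159025 u; E_B = 148.13 MeV; E_B/A = 7.796 MeV
Na-23: Σm = 11(1.007825) + 12(1.0087) = 23.190475 u; Δm = 0.200675 u; E_B = 186.93 MeV; E_B/A = 8.127 MeV
Na-23 has the higher binding energy per nucleon, so it is the more tightly bound nucleus.

Na-23; 8.13 MeV/nucleon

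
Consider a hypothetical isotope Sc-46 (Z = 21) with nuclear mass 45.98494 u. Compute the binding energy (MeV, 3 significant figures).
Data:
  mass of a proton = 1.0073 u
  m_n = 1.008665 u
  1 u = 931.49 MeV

359 MeV

The nucleus contains 21 protons and 46 − 21 = 25 neutrons.
Σm = 21·m_p + 25·m_n = 21.1533 + 25.216625 = 46.369925 u
Mass defect Δm = 46.369925 − 45.98494 = 0.384985 u
Converting to energy: 0.384985 u × 931.49 MeV/u = 358.610 MeV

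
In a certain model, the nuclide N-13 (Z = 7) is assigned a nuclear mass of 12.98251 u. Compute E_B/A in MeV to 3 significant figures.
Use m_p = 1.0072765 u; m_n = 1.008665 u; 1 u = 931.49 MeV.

Total constituent mass: 7 × 1.0072765 + 6 × 1.008665 = 13.1029255 u
Mass defect Δm = 13.1029255 − 12.98251 = 0.1204155 u
Converting to energy: 0.1204155 u × 931.49 MeV/u = 112.166 MeV
Per nucleon: 112.166 / 13 = 8.628 MeV

8.63 MeV/nucleon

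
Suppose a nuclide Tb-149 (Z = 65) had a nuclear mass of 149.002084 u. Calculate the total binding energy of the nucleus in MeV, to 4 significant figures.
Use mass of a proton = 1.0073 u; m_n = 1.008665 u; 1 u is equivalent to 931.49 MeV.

1118 MeV

Σm = 65·m_p + 84·m_n = 65.4745 + 84.727860 = 150.202360 u
Δm = 150.202360 − 149.002084 = 1.200276 u
E_B = 1.200276 × 931.49 = 1118.05 MeV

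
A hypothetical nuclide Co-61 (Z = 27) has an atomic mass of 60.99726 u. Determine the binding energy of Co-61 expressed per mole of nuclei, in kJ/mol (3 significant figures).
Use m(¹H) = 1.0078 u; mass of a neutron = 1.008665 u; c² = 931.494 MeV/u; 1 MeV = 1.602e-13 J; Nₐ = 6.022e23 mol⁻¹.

4.56e+10 kJ/mol

Z = 27, so N = A − Z = 61 − 27 = 34.
Total constituent mass: 27 × 1.0078 + 34 × 1.008665 = 61.505210 u
Δm = 61.505210 − 60.99726 = 0.507950 u
Converting to energy: 0.507950 u × 931.494 MeV/u = 473.152 MeV
Per nucleus in joules: 473.152 MeV × 1.602e-13 J/MeV = 7.5799e-11 J
Per mole: 7.5799e-11 J × 6.022e23 mol⁻¹ = 4.5646e+13 J/mol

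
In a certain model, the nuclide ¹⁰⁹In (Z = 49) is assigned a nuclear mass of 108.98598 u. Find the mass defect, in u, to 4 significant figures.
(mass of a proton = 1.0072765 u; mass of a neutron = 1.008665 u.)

0.8905 u

Z = 49, so N = A − Z = 109 − 49 = 60.
Σm = 49·m_p + 60·m_n = 49.3565485 + 60.519900 = 109.8764485 u
Mass defect Δm = 109.8764485 − 108.98598 = 0.8904685 u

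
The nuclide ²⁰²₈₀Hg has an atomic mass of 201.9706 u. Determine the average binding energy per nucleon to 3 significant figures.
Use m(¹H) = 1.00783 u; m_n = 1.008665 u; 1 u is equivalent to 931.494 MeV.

Σm = 80·m(¹H) + 122·m_n = 80.62640 + 123.057130 = 203.683530 u
Mass defect Δm = 203.683530 − 201.9706 = 1.712930 u
Binding energy = Δm·c² = 1.712930 × 931.494 MeV/u = 1595.58 MeV
Per nucleon: 1595.58 / 202 = 7.899 MeV

7.90 MeV/nucleon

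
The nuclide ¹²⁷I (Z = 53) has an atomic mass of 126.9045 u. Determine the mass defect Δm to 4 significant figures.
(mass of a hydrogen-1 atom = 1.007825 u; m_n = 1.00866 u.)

Σm = 53·m(¹H) + 74·m_n = 53.414725 + 74.64084 = 128.055565 u
Δm = 128.055565 − 126.9045 = 1.151065 u

1.151 u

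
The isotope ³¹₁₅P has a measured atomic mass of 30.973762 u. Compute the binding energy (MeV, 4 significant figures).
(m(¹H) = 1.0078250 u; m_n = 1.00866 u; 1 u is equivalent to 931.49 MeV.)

Σm = 15·m(¹H) + 16·m_n = 15.1173750 + 16.13856 = 31.2559350 u
The mass defect is 31.2559350 − 30.973762 = 0.2821730 u.
Converting to energy: 0.2821730 u × 931.49 MeV/u = 262.841 MeV

262.8 MeV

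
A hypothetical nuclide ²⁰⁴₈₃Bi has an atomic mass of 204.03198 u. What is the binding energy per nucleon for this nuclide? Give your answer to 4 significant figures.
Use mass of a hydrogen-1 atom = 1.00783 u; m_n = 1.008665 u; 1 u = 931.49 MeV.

Total constituent mass: 83 × 1.00783 + 121 × 1.008665 = 205.698355 u
The mass defect is 205.698355 − 204.03198 = 1.666375 u.
Converting to energy: 1.666375 u × 931.49 MeV/u = 1552.21 MeV
Per nucleon: 1552.21 / 204 = 7.609 MeV

7.609 MeV/nucleon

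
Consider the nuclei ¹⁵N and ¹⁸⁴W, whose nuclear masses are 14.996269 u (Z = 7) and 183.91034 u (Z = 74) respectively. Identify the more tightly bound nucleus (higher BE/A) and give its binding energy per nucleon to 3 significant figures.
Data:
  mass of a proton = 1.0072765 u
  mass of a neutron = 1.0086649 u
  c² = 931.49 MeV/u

¹⁵N: Σm = 7(1.0072765) + 8(1.0086649) = 15.1202547 u; Δm = 0.1239857 u; E_B = 115.49 MeV; E_B/A = 7.699 MeV
¹⁸⁴W: Σm = 74(1.0072765) + 110(1.0086649) = 185.4916000 u; Δm = 1.5812600 u; E_B = 1472.9 MeV; E_B/A = 8.005 MeV
¹⁸⁴W has the higher binding energy per nucleon, so it is the more tightly bound nucleus.

¹⁸⁴W; 8.01 MeV/nucleon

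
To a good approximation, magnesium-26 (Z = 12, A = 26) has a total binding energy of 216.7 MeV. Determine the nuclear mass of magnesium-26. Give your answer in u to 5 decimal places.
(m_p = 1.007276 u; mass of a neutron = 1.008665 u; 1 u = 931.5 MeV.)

Mass defect = 216.7 MeV / (931.5 MeV/u) = 0.2326355 u
Constituent mass = 12(1.007276) + 14(1.008665) = 26.208622 u
Nuclear mass = 26.208622 − 0.2326355 = 25.9759865 u ≈ 25.97599 u (to 5 decimal places)

25.97599 u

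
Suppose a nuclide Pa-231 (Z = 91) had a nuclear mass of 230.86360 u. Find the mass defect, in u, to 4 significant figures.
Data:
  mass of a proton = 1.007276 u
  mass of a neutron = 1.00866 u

2.011 u

Z = 91, so N = A − Z = 231 − 91 = 140.
Σm = 91·m_p + 140·m_n = 91.662116 + 141.21240 = 232.874516 u
Δm = 232.874516 − 230.86360 = 2.010916 u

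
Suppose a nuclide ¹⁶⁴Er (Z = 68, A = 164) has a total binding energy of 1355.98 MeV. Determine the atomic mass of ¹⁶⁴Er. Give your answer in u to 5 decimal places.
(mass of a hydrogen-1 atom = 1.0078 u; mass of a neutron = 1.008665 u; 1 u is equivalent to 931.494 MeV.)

Mass defect = 1355.98 MeV / (931.494 MeV/u) = 1.4557045 u
Constituent mass = 68(1.0078) + 96(1.008665) = 165.362240 u
Atomic mass = 165.362240 − 1.4557045 = 163.9065355 u ≈ 163.90654 u (to 5 decimal places)

163.90654 u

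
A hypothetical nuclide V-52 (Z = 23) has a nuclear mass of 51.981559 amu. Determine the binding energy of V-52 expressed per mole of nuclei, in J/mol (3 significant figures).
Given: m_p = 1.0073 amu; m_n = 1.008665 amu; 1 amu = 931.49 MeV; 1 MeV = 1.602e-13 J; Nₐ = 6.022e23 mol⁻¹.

Total constituent mass: 23 × 1.0073 + 29 × 1.008665 = 52.419185 amu
The mass defect is 52.419185 − 51.981559 = 0.437626 amu.
E_B = 0.437626 × 931.49 = 407.644 MeV
Per nucleus in joules: 407.644 MeV × 1.602e-13 J/MeV = 6.5305e-11 J
Per mole: 6.5305e-11 J × 6.022e23 mol⁻¹ = 3.9327e+13 J/mol

3.93e+13 J/mol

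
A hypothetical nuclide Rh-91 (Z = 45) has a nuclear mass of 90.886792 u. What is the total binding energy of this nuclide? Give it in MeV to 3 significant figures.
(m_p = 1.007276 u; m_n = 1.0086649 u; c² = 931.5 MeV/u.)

782 MeV

The nucleus contains 45 protons and 91 − 45 = 46 neutrons.
Mass of separated nucleons = 45(1.007276) + 46(1.0086649) = 45.327420 + 46.3985854 = 91.7260054 u
Δm = 91.7260054 − 90.886792 = 0.8392134 u
Binding energy = Δm·c² = 0.8392134 × 931.5 MeV/u = 781.727 MeV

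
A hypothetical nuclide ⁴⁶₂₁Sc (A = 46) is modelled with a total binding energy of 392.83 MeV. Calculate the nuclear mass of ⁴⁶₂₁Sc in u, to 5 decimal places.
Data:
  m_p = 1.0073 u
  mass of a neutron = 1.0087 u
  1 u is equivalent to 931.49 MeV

Mass defect = 392.83 MeV / (931.49 MeV/u) = 0.4217222 u
Constituent mass = 21(1.0073) + 25(1.0087) = 46.3708 u
Nuclear mass = 46.3708 − 0.4217222 = 45.9490778 u ≈ 45.94908 u (to 5 decimal places)

45.94908 u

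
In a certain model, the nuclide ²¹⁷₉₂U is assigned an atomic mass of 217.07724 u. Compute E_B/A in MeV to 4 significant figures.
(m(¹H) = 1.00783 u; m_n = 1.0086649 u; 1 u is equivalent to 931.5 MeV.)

7.410 MeV/nucleon

The nucleus contains 92 protons and 217 − 92 = 125 neutrons.
Σm = 92·m(¹H) + 125·m_n = 92.72036 + 126.0831125 = 218.8034725 u
The mass defect is 218.8034725 − 217.07724 = 1.7262325 u.
Converting to energy: 1.7262325 u × 931.5 MeV/u = 1607.99 MeV
Per nucleon: 1607.99 / 217 = 7.410 MeV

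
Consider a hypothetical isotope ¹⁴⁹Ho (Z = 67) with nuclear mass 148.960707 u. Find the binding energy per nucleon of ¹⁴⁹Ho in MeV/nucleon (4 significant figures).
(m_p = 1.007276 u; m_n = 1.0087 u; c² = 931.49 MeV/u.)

7.753 MeV/nucleon

Total constituent mass: 67 × 1.007276 + 82 × 1.0087 = 150.200892 u
Mass defect Δm = 150.200892 − 148.960707 = 1.240185 u
Binding energy = Δm·c² = 1.240185 × 931.49 MeV/u = 1155.22 MeV
Dividing by A = 149 gives 7.753 MeV per nucleon.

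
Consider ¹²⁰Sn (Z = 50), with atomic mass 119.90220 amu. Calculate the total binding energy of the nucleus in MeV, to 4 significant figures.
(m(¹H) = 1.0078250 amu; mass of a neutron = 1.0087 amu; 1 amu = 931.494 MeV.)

Total constituent mass: 50 × 1.0078250 + 70 × 1.0087 = 121.0002500 amu
The mass defect is 121.0002500 − 119.90220 = 1.0980500 amu.
Converting to energy: 1.0980500 amu × 931.494 MeV/amu = 1022.83 MeV

1023 MeV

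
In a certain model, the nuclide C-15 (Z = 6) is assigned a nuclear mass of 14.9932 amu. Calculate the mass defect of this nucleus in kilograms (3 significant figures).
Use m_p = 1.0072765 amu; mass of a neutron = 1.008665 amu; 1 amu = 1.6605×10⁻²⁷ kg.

The nucleus contains 6 protons and 15 − 6 = 9 neutrons.
Total constituent mass: 6 × 1.0072765 + 9 × 1.008665 = 15.1216440 amu
The mass defect is 15.1216440 − 14.9932 = 0.1284440 amu.
In SI units: 0.1284440 amu × 1.6605×10⁻²⁷ kg/amu = 2.1328e-28 kg

2.13e-28 kg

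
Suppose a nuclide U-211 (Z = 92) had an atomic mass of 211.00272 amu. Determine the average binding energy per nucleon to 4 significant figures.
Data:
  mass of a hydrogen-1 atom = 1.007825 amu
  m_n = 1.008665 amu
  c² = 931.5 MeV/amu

7.718 MeV/nucleon

Σm = 92·m(¹H) + 119·m_n = 92.719900 + 120.031135 = 212.751035 amu
The mass defect is 212.751035 − 211.00272 = 1.748315 amu.
Binding energy = Δm·c² = 1.748315 × 931.5 MeV/amu = 1628.56 MeV
Dividing by A = 211 gives 7.718 MeV per nucleon.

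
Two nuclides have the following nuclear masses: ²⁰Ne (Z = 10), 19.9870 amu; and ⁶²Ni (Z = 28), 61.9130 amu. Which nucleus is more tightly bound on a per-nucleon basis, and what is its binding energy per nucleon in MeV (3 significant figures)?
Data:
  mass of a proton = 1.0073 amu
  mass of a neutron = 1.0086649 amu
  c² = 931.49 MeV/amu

⁶²Ni; 8.80 MeV/nucleon

²⁰Ne: Σm = 10(1.0073) + 10(1.0086649) = 20.1596490 amu; Δm = 0.1726490 amu; E_B = 160.82 MeV; E_B/A = 8.041 MeV
⁶²Ni: Σm = 28(1.0073) + 34(1.0086649) = 62.4990066 amu; Δm = 0.5860066 amu; E_B = 545.86 MeV; E_B/A = 8.804 MeV
⁶²Ni has the higher binding energy per nucleon, so it is the more tightly bound nucleus.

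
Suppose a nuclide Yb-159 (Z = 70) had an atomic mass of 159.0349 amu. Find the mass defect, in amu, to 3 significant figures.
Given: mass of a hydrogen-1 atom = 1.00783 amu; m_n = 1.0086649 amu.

With 70 protons and 89 neutrons (A = 159):
Total constituent mass: 70 × 1.00783 + 89 × 1.0086649 = 160.3192761 amu
Mass defect Δm = 160.3192761 − 159.0349 = 1.2843761 amu

1.28 amu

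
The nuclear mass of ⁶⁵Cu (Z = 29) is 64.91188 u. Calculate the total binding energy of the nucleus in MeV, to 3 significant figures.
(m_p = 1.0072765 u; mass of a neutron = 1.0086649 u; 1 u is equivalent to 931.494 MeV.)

569 MeV

The nucleus contains 29 protons and 65 − 29 = 36 neutrons.
Total constituent mass: 29 × 1.0072765 + 36 × 1.0086649 = 65.5229549 u
The mass defect is 65.5229549 − 64.91188 = 0.6110749 u.
Converting to energy: 0.6110749 u × 931.494 MeV/u = 569.213 MeV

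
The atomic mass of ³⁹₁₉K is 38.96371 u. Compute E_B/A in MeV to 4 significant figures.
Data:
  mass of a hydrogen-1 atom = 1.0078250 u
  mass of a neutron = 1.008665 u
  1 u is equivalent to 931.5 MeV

Z = 19, so N = A − Z = 39 − 19 = 20.
Σm = 19·m(¹H) + 20·m_n = 19.1486750 + 20.173300 = 39.3219750 u
Δm = 39.3219750 − 38.96371 = 0.3582650 u
Binding energy = Δm·c² = 0.3582650 × 931.5 MeV/u = 333.724 MeV
Per nucleon: 333.724 / 39 = 8.557 MeV

8.557 MeV/nucleon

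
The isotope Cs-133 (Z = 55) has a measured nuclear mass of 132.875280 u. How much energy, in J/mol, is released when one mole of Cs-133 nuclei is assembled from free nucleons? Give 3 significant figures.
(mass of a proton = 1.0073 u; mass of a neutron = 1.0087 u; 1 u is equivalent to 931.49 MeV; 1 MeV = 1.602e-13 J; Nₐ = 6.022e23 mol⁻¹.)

1.08e+14 J/mol

With 55 protons and 78 neutrons (A = 133):
Total constituent mass: 55 × 1.0073 + 78 × 1.0087 = 134.0801 u
Mass defect Δm = 134.0801 − 132.875280 = 1.204820 u
Binding energy = Δm·c² = 1.204820 × 931.49 MeV/u = 1122.28 MeV
Per nucleus in joules: 1122.28 MeV × 1.602e-13 J/MeV = 1.7979e-10 J
Per mole: 1.7979e-10 J × 6.022e23 mol⁻¹ = 1.0827e+14 J/mol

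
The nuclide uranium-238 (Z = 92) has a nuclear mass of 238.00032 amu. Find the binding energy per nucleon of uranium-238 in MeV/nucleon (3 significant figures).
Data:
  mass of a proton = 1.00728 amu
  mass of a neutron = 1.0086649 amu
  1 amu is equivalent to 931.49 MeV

7.57 MeV/nucleon

Total constituent mass: 92 × 1.00728 + 146 × 1.0086649 = 239.9348354 amu
The mass defect is 239.9348354 − 238.00032 = 1.9345154 amu.
E_B = 1.9345154 × 931.49 = 1801.98 MeV
Per nucleon: 1801.98 / 238 = 7.571 MeV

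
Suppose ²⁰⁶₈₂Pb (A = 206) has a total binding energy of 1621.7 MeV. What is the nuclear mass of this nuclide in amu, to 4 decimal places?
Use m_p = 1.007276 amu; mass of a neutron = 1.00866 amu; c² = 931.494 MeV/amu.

Mass defect = 1621.7 MeV / (931.494 MeV/amu) = 1.740967 amu
Constituent mass = 82(1.007276) + 124(1.00866) = 207.670472 amu
Nuclear mass = 207.670472 − 1.740967 = 205.929505 amu ≈ 205.9295 amu (to 4 decimal places)

205.9295 amu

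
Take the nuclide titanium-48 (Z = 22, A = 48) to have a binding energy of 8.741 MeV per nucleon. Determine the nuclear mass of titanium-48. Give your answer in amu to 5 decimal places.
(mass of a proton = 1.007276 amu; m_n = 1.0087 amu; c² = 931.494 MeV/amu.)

47.93585 amu

Total binding energy = 48 × 8.741 = 419.568 MeV
Mass defect = 419.568 MeV / (931.494 MeV/amu) = 0.4504248 amu
Constituent mass = 22(1.007276) + 26(1.0087) = 48.386272 amu
Nuclear mass = 48.386272 − 0.4504248 = 47.9358472 amu ≈ 47.93585 amu (to 5 decimal places)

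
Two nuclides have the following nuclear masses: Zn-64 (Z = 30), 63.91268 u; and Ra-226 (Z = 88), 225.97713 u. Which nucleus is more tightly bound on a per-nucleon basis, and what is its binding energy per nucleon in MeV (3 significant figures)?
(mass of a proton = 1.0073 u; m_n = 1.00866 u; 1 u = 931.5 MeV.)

Zn-64: Σm = 30(1.0073) + 34(1.00866) = 64.51344 u; Δm = 0.60076 u; E_B = 559.61 MeV; E_B/A = 8.744 MeV
Ra-226: Σm = 88(1.0073) + 138(1.00866) = 227.83748 u; Δm = 1.86035 u; E_B = 1732.9 MeV; E_B/A = 7.668 MeV
Zn-64 has the higher binding energy per nucleon, so it is the more tightly bound nucleus.

Zn-64; 8.74 MeV/nucleon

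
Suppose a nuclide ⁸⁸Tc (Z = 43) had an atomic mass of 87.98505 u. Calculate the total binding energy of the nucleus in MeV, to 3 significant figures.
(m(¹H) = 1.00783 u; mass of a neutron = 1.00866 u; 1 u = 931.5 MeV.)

Total constituent mass: 43 × 1.00783 + 45 × 1.00866 = 88.72639 u
Mass defect Δm = 88.72639 − 87.98505 = 0.74134 u
Binding energy = Δm·c² = 0.74134 × 931.5 MeV/u = 690.558 MeV

691 MeV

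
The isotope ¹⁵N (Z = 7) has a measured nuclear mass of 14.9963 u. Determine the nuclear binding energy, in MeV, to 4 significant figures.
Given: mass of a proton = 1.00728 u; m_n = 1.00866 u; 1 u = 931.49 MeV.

115.4 MeV

With 7 protons and 8 neutrons (A = 15):
Mass of separated nucleons = 7(1.00728) + 8(1.00866) = 7.05096 + 8.06928 = 15.12024 u
The mass defect is 15.12024 − 14.9963 = 0.12394 u.
Binding energy = Δm·c² = 0.12394 × 931.49 MeV/u = 115.449 MeV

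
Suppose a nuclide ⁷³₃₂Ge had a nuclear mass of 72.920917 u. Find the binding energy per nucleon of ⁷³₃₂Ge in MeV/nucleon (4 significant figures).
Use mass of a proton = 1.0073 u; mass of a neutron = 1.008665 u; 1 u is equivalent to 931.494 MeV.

Z = 32, so N = A − Z = 73 − 32 = 41.
Total constituent mass: 32 × 1.0073 + 41 × 1.008665 = 73.588865 u
The mass defect is 73.588865 − 72.920917 = 0.667948 u.
Binding energy = Δm·c² = 0.667948 × 931.494 MeV/u = 622.190 MeV
Per nucleon: 622.190 / 73 = 8.523 MeV

8.523 MeV/nucleon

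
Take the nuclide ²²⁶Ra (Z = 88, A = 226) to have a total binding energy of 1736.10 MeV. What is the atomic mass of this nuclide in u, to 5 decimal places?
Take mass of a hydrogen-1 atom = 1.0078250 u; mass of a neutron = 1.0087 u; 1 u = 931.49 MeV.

Mass defect = 1736.10 MeV / (931.49 MeV/u) = 1.8637881 u
Constituent mass = 88(1.0078250) + 138(1.0087) = 227.8892000 u
Atomic mass = 227.8892000 − 1.8637881 = 226.0254119 u ≈ 226.02541 u (to 5 decimal places)

226.02541 u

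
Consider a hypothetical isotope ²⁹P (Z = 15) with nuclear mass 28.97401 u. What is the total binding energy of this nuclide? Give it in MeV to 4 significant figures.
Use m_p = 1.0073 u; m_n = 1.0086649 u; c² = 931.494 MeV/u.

239.2 MeV

Z = 15, so N = A − Z = 29 − 15 = 14.
Total constituent mass: 15 × 1.0073 + 14 × 1.0086649 = 29.2308086 u
The mass defect is 29.2308086 − 28.97401 = 0.2567986 u.
Converting to energy: 0.2567986 u × 931.494 MeV/u = 239.206 MeV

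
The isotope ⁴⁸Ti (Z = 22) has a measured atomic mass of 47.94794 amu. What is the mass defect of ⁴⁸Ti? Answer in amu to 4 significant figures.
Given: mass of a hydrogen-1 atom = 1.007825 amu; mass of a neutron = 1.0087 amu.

With 22 protons and 26 neutrons (A = 48):
Total constituent mass: 22 × 1.007825 + 26 × 1.0087 = 48.398350 amu
Δm = 48.398350 − 47.94794 = 0.450410 amu

0.4504 amu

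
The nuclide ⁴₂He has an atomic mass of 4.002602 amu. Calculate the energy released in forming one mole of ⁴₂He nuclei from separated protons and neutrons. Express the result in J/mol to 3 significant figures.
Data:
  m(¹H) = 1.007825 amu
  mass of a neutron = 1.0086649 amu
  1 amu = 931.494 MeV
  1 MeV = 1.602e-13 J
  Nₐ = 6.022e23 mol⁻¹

2.73e+12 J/mol

Σm = 2·m(¹H) + 2·m_n = 2.015650 + 2.0173298 = 4.0329798 amu
Mass defect Δm = 4.0329798 − 4.002602 = 0.0303778 amu
E_B = 0.0303778 × 931.494 = 28.2967 MeV
Per nucleus in joules: 28.2967 MeV × 1.602e-13 J/MeV = 4.5331e-12 J
Per mole: 4.5331e-12 J × 6.022e23 mol⁻¹ = 2.7298e+12 J/mol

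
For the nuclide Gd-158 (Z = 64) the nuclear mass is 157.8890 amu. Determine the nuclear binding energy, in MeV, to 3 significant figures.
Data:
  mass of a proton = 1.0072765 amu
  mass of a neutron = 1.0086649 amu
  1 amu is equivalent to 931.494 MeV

The nucleus contains 64 protons and 158 − 64 = 94 neutrons.
Σm = 64·m_p + 94·m_n = 64.4656960 + 94.8145006 = 159.2801966 amu
The mass defect is 159.2801966 − 157.8890 = 1.3911966 amu.
Binding energy = Δm·c² = 1.3911966 × 931.494 MeV/amu = 1295.89 MeV

1300 MeV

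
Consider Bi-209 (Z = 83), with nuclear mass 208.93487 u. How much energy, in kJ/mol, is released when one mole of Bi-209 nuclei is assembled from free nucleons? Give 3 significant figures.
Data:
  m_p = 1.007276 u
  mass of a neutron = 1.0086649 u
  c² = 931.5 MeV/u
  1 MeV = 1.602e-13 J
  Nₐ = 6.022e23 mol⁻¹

With 83 protons and 126 neutrons (A = 209):
Σm = 83·m_p + 126·m_n = 83.603908 + 127.0917774 = 210.6956854 u
Δm = 210.6956854 − 208.93487 = 1.7608154 u
Converting to energy: 1.7608154 u × 931.5 MeV/u = 1640.20 MeV
Per nucleus in joules: 1640.20 MeV × 1.602e-13 J/MeV = 2.6276e-10 J
Per mole: 2.6276e-10 J × 6.022e23 mol⁻¹ = 1.5823e+14 J/mol

1.58e+11 kJ/mol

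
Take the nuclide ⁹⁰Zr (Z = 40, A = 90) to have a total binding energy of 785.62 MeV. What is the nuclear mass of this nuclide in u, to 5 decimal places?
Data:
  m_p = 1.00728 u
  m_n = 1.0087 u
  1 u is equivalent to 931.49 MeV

89.88280 u

Mass defect = 785.62 MeV / (931.49 MeV/u) = 0.8434014 u
Constituent mass = 40(1.00728) + 50(1.0087) = 90.72620 u
Nuclear mass = 90.72620 − 0.8434014 = 89.8827986 u ≈ 89.88280 u (to 5 decimal places)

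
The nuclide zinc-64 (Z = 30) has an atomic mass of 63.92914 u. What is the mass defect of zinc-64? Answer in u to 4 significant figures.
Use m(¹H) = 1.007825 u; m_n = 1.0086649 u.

Z = 30, so N = A − Z = 64 − 30 = 34.
Mass of separated nucleons = 30(1.007825) + 34(1.0086649) = 30.234750 + 34.2946066 = 64.5293566 u
Mass defect Δm = 64.5293566 − 63.92914 = 0.6002166 u

0.6002 u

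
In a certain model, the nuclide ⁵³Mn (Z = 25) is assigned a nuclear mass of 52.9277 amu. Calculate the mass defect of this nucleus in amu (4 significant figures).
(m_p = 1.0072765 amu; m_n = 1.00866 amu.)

With 25 protons and 28 neutrons (A = 53):
Σm = 25·m_p + 28·m_n = 25.1819125 + 28.24248 = 53.4243925 amu
The mass defect is 53.4243925 − 52.9277 = 0.4966925 amu.

0.4967 amu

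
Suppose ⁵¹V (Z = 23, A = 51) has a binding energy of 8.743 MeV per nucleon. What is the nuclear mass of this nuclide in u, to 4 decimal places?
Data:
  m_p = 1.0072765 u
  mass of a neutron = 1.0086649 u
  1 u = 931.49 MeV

50.9313 u

Total binding energy = 51 × 8.743 = 445.893 MeV
Mass defect = 445.893 MeV / (931.49 MeV/u) = 0.478688 u
Constituent mass = 23(1.0072765) + 28(1.0086649) = 51.4099767 u
Nuclear mass = 51.4099767 − 0.478688 = 50.9312887 u ≈ 50.9313 u (to 4 decimal places)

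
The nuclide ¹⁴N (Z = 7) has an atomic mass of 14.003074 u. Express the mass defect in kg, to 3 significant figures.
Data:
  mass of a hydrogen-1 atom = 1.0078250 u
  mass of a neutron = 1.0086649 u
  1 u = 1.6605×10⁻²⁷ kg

1.87e-28 kg

Total constituent mass: 7 × 1.0078250 + 7 × 1.0086649 = 14.1154293 u
The mass defect is 14.1154293 − 14.003074 = 0.1123553 u.
In SI units: 0.1123553 u × 1.6605×10⁻²⁷ kg/u = 1.8657e-28 kg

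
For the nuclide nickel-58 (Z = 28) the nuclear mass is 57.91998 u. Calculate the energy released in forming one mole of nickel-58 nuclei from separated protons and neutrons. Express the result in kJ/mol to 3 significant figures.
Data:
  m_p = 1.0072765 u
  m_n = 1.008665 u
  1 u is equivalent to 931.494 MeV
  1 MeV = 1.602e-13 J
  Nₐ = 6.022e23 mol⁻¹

4.89e+10 kJ/mol

Σm = 28·m_p + 30·m_n = 28.2037420 + 30.259950 = 58.4636920 u
The mass defect is 58.4636920 − 57.91998 = 0.5437120 u.
Converting to energy: 0.5437120 u × 931.494 MeV/u = 506.464 MeV
Per nucleus in joules: 506.464 MeV × 1.602e-13 J/MeV = 8.1136e-11 J
Per mole: 8.1136e-11 J × 6.022e23 mol⁻¹ = 4.8860e+13 J/mol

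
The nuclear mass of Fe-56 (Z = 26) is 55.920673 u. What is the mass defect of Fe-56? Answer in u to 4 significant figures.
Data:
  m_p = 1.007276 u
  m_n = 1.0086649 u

Total constituent mass: 26 × 1.007276 + 30 × 1.0086649 = 56.4491230 u
Δm = 56.4491230 − 55.920673 = 0.5284500 u

0.5285 u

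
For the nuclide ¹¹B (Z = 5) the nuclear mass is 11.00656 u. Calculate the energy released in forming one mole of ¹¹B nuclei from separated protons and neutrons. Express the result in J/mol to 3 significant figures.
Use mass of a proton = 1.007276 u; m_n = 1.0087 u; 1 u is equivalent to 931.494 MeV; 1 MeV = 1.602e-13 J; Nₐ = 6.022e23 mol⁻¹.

Mass of separated nucleons = 5(1.007276) + 6(1.0087) = 5.036380 + 6.0522 = 11.088580 u
The mass defect is 11.088580 − 11.00656 = 0.082020 u.
Converting to energy: 0.082020 u × 931.494 MeV/u = 76.4011 MeV
Per nucleus in joules: 76.4011 MeV × 1.602e-13 J/MeV = 1.2239e-11 J
Per mole: 1.2239e-11 J × 6.022e23 mol⁻¹ = 7.3703e+12 J/mol

7.37e+12 J/mol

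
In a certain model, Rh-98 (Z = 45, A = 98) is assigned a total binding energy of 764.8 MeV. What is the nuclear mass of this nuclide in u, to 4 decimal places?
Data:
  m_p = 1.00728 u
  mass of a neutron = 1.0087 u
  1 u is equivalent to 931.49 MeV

97.9676 u

Mass defect = 764.8 MeV / (931.49 MeV/u) = 0.8210501 u
Constituent mass = 45(1.00728) + 53(1.0087) = 98.78870 u
Nuclear mass = 98.78870 − 0.8210501 = 97.9676499 u ≈ 97.9676 u (to 4 decimal places)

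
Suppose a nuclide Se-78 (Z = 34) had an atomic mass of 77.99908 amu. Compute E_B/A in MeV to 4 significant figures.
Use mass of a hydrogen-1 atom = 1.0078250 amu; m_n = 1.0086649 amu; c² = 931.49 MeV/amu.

Z = 34, so N = A − Z = 78 − 34 = 44.
Total constituent mass: 34 × 1.0078250 + 44 × 1.0086649 = 78.6473056 amu
Mass defect Δm = 78.6473056 − 77.99908 = 0.6482256 amu
Binding energy = Δm·c² = 0.6482256 × 931.49 MeV/amu = 603.816 MeV
BE/A = 603.816 MeV / 78 = 7.741 MeV/nucleon

7.741 MeV/nucleon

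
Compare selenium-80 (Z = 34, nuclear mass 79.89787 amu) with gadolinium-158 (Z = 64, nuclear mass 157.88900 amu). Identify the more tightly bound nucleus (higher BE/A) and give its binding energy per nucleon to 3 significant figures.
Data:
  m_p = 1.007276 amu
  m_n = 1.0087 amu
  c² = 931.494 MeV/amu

selenium-80: Σm = 34(1.007276) + 46(1.0087) = 80.647584 amu; Δm = 0.749714 amu; E_B = 698.35 MeV; E_B/A = 8.729 MeV
gadolinium-158: Σm = 64(1.007276) + 94(1.0087) = 159.283464 amu; Δm = 1.394464 amu; E_B = 1298.9 MeV; E_B/A = 8.221 MeV
selenium-80 has the higher binding energy per nucleon, so it is the more tightly bound nucleus.

selenium-80; 8.73 MeV/nucleon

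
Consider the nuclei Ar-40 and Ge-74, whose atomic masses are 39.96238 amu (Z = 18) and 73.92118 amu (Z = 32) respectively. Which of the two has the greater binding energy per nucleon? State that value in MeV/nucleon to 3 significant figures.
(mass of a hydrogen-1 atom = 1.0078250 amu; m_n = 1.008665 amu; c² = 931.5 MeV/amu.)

Ar-40: Σm = 18(1.0078250) + 22(1.008665) = 40.3314800 amu; Δm = 0.3691000 amu; E_B = 343.817 MeV; E_B/A = 8.595 MeV
Ge-74: Σm = 32(1.0078250) + 42(1.008665) = 74.6143300 amu; Δm = 0.6931500 amu; E_B = 645.67 MeV; E_B/A = 8.725 MeV
Ge-74 has the higher binding energy per nucleon, so it is the more tightly bound nucleus.

Ge-74; 8.73 MeV/nucleon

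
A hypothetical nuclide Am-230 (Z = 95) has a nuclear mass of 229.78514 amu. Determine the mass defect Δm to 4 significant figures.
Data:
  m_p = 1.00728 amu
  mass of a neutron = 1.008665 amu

2.076 amu

Σm = 95·m_p + 135·m_n = 95.69160 + 136.169775 = 231.861375 amu
Mass defect Δm = 231.861375 − 229.78514 = 2.076235 amu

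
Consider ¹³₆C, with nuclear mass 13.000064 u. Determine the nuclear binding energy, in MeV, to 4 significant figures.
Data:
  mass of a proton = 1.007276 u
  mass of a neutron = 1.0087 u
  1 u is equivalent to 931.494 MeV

The nucleus contains 6 protons and 13 − 6 = 7 neutrons.
Mass of separated nucleons = 6(1.007276) + 7(1.0087) = 6.043656 + 7.0609 = 13.104556 u
The mass defect is 13.104556 − 13.000064 = 0.104492 u.
Binding energy = Δm·c² = 0.104492 × 931.494 MeV/u = 97.3337 MeV

97.33 MeV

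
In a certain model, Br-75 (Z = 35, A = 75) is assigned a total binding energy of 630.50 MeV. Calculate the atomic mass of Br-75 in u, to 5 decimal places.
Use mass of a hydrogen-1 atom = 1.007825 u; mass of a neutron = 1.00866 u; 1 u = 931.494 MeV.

74.94341 u

Mass defect = 630.50 MeV / (931.494 MeV/u) = 0.6768696 u
Constituent mass = 35(1.007825) + 40(1.00866) = 75.620275 u
Atomic mass = 75.620275 − 0.6768696 = 74.9434054 u ≈ 74.94341 u (to 5 decimal places)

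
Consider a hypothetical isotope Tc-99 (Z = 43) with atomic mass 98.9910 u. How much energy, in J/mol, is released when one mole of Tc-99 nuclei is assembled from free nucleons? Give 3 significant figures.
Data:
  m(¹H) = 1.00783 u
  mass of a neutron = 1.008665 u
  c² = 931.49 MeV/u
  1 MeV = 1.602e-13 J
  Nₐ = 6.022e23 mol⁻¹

The nucleus contains 43 protons and 99 − 43 = 56 neutrons.
Σm = 43·m(¹H) + 56·m_n = 43.33669 + 56.485240 = 99.821930 u
Mass defect Δm = 99.821930 − 98.9910 = 0.830930 u
Converting to energy: 0.830930 u × 931.49 MeV/u = 774.003 MeV
Per nucleus in joules: 774.003 MeV × 1.602e-13 J/MeV = 1.2400e-10 J
Per mole: 1.2400e-10 J × 6.022e23 mol⁻¹ = 7.4673e+13 J/mol

7.47e+13 J/mol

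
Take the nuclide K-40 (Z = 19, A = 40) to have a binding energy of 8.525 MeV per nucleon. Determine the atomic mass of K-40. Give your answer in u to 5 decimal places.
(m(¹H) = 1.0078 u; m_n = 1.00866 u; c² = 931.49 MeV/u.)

Total binding energy = 40 × 8.525 = 341.000 MeV
Mass defect = 341.000 MeV / (931.49 MeV/u) = 0.3660802 u
Constituent mass = 19(1.0078) + 21(1.00866) = 40.33006 u
Atomic mass = 40.33006 − 0.3660802 = 39.9639798 u ≈ 39.96398 u (to 5 decimal places)

39.96398 u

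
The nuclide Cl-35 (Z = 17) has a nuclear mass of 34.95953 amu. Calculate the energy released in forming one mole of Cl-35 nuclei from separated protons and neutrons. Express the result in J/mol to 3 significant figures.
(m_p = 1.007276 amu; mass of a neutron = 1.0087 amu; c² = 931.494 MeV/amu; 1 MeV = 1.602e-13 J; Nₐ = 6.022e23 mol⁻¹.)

The nucleus contains 17 protons and 35 − 17 = 18 neutrons.
Σm = 17·m_p + 18·m_n = 17.123692 + 18.1566 = 35.280292 amu
Mass defect Δm = 35.280292 − 34.95953 = 0.320762 amu
Converting to energy: 0.320762 amu × 931.494 MeV/amu = 298.788 MeV
Per nucleus in joules: 298.788 MeV × 1.602e-13 J/MeV = 4.7866e-11 J
Per mole: 4.7866e-11 J × 6.022e23 mol⁻¹ = 2.8825e+13 J/mol

2.88e+13 J/mol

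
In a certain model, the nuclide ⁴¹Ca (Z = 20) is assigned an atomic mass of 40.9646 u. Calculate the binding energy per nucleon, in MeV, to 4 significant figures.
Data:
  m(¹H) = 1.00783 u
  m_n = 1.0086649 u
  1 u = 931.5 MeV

8.496 MeV/nucleon

Σm = 20·m(¹H) + 21·m_n = 20.15660 + 21.1819629 = 41.3385629 u
Mass defect Δm = 41.3385629 − 40.9646 = 0.3739629 u
Converting to energy: 0.3739629 u × 931.5 MeV/u = 348.346 MeV
Dividing by A = 41 gives 8.496 MeV per nucleon.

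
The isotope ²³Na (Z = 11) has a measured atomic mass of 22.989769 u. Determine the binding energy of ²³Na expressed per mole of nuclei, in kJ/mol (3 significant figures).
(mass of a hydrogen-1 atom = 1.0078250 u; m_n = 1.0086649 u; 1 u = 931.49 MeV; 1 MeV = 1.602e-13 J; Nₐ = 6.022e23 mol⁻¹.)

Z = 11, so N = A − Z = 23 − 11 = 12.
Σm = 11·m(¹H) + 12·m_n = 11.0860750 + 12.1039788 = 23.1900538 u
Mass defect Δm = 23.1900538 − 22.989769 = 0.2002848 u
Converting to energy: 0.2002848 u × 931.49 MeV/u = 186.563 MeV
Per nucleus in joules: 186.563 MeV × 1.602e-13 J/MeV = 2.9887e-11 J
Per mole: 2.9887e-11 J × 6.022e23 mol⁻¹ = 1.7998e+13 J/mol

1.80e+10 kJ/mol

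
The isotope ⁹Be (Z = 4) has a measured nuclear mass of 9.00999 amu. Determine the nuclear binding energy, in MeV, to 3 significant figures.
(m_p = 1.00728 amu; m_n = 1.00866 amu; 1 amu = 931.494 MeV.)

58.2 MeV

Z = 4, so N = A − Z = 9 − 4 = 5.
Mass of separated nucleons = 4(1.00728) + 5(1.00866) = 4.02912 + 5.04330 = 9.07242 amu
Mass defect Δm = 9.07242 − 9.00999 = 0.06243 amu
Binding energy = Δm·c² = 0.06243 × 931.494 MeV/amu = 58.1532 MeV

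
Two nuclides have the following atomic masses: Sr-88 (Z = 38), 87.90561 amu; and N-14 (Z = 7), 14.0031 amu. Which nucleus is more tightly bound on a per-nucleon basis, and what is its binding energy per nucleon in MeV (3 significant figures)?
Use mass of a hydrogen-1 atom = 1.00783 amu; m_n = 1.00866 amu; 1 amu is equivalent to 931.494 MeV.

Sr-88; 8.73 MeV/nucleon

Sr-88: Σm = 38(1.00783) + 50(1.00866) = 88.73054 amu; Δm = 0.82493 amu; E_B = 768.42 MeV; E_B/A = 8.732 MeV
N-14: Σm = 7(1.00783) + 7(1.00866) = 14.11543 amu; Δm = 0.11233 amu; E_B = 104.63 MeV; E_B/A = 7.474 MeV
Sr-88 has the higher binding energy per nucleon, so it is the more tightly bound nucleus.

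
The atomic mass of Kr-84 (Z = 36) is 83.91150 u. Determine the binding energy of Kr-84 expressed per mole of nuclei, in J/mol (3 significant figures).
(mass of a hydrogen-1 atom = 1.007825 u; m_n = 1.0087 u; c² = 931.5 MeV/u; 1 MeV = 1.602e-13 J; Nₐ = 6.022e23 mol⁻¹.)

The nucleus contains 36 protons and 84 − 36 = 48 neutrons.
Total constituent mass: 36 × 1.007825 + 48 × 1.0087 = 84.699300 u
Δm = 84.699300 − 83.91150 = 0.787800 u
E_B = 0.787800 × 931.5 = 733.836 MeV
Per nucleus in joules: 733.836 MeV × 1.602e-13 J/MeV = 1.1756e-10 J
Per mole: 1.1756e-10 J × 6.022e23 mol⁻¹ = 7.0795e+13 J/mol

7.08e+13 J/mol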